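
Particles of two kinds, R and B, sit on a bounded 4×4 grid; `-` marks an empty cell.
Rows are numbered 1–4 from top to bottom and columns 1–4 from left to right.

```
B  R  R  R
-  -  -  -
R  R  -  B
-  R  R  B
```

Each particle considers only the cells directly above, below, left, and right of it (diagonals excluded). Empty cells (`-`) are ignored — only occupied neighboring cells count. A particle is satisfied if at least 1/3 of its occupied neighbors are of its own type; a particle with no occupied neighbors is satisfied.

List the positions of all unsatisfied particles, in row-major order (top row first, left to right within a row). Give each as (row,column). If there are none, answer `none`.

(1,1)

Row 1: (1,1)B 0/1 ✗ · (1,2)R 1/2 ✓ · (1,3)R 2/2 ✓ · (1,4)R 1/1 ✓
Row 3: (3,1)R 1/1 ✓ · (3,2)R 2/2 ✓ · (3,4)B 1/1 ✓
Row 4: (4,2)R 2/2 ✓ · (4,3)R 1/2 ✓ · (4,4)B 1/2 ✓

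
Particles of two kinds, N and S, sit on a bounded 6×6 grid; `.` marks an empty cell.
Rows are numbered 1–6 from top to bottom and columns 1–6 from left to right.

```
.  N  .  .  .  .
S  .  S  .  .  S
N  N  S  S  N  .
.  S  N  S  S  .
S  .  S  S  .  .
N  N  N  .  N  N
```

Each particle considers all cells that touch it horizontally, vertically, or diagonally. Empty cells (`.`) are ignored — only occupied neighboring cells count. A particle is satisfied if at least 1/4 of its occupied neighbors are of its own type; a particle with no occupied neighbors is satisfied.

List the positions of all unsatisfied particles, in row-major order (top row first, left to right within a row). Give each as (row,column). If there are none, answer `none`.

Row 1: (1,2)N 0/2 unhappy
Row 2: (2,1)S 0/3 unhappy · (2,3)S 2/4 ok · (2,6)S 0/1 unhappy
Row 3: (3,1)N 1/3 ok · (3,2)N 2/6 ok · (3,3)S 4/6 ok · (3,4)S 4/6 ok · (3,5)N 0/4 unhappy
Row 4: (4,2)S 3/6 ok · (4,3)N 1/7 unhappy · (4,4)S 5/7 ok · (4,5)S 3/4 ok
Row 5: (5,1)S 1/3 ok · (5,3)S 3/6 ok · (5,4)S 3/6 ok
Row 6: (6,1)N 1/2 ok · (6,2)N 2/4 ok · (6,3)N 1/3 ok · (6,5)N 1/2 ok · (6,6)N 1/1 ok

(1,2), (2,1), (2,6), (3,5), (4,3)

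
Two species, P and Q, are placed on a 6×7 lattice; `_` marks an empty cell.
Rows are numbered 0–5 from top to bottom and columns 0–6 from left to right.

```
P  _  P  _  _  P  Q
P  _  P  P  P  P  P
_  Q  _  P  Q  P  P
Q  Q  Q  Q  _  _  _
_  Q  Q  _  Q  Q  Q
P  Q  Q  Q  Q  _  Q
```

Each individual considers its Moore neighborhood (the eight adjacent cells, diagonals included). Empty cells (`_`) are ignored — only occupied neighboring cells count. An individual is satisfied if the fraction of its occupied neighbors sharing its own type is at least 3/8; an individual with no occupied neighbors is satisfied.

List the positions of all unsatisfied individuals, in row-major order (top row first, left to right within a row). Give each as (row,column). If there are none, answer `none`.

(0,6), (2,4), (5,0)

Row 0: (0,0)P 1/1 ✓ · (0,2)P 2/2 ✓ · (0,5)P 3/4 ✓ · (0,6)Q 0/3 ✗
Row 1: (1,0)P 1/2 ✓ · (1,2)P 3/4 ✓ · (1,3)P 4/5 ✓ · (1,4)P 5/6 ✓ · (1,5)P 5/7 ✓ · (1,6)P 4/5 ✓
Row 2: (2,1)Q 3/5 ✓ · (2,3)P 3/6 ✓ · (2,4)Q 1/6 ✗ · (2,5)P 4/5 ✓ · (2,6)P 3/3 ✓
Row 3: (3,0)Q 3/3 ✓ · (3,1)Q 5/5 ✓ · (3,2)Q 5/6 ✓ · (3,3)Q 4/5 ✓
Row 4: (4,1)Q 6/7 ✓ · (4,2)Q 7/7 ✓ · (4,4)Q 4/4 ✓ · (4,5)Q 4/4 ✓ · (4,6)Q 2/2 ✓
Row 5: (5,0)P 0/2 ✗ · (5,1)Q 3/4 ✓ · (5,2)Q 4/4 ✓ · (5,3)Q 4/4 ✓ · (5,4)Q 3/3 ✓ · (5,6)Q 2/2 ✓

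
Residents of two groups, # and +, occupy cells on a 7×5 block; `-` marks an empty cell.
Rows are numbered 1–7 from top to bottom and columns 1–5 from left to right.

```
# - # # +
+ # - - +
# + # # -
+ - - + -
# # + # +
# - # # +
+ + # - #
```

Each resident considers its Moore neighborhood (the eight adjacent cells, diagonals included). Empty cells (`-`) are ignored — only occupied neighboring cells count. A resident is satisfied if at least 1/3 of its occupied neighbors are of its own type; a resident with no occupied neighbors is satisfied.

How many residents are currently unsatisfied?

(1,1)# 1/2 satisfied
(1,3)# 2/2 satisfied
(1,4)# 1/3 satisfied
(1,5)+ 1/2 satisfied
(2,1)+ 1/4 not
(2,2)# 4/6 satisfied
(2,5)+ 1/3 satisfied
(3,1)# 1/4 not
(3,2)+ 2/5 satisfied
(3,3)# 2/4 satisfied
(3,4)# 1/3 satisfied
(4,1)+ 1/4 not
(4,4)+ 2/5 satisfied
(5,1)# 2/3 satisfied
(5,2)# 3/5 satisfied
(5,3)+ 1/5 not
(5,4)# 2/6 satisfied
(5,5)+ 2/4 satisfied
(6,1)# 2/4 satisfied
(6,3)# 4/6 satisfied
(6,4)# 4/7 satisfied
(6,5)+ 1/4 not
(7,1)+ 1/2 satisfied
(7,2)+ 1/4 not
(7,3)# 2/3 satisfied
(7,5)# 1/2 satisfied
Unsatisfied: (2,1), (3,1), (4,1), (5,3), (6,5), (7,2) — 6 in total.

6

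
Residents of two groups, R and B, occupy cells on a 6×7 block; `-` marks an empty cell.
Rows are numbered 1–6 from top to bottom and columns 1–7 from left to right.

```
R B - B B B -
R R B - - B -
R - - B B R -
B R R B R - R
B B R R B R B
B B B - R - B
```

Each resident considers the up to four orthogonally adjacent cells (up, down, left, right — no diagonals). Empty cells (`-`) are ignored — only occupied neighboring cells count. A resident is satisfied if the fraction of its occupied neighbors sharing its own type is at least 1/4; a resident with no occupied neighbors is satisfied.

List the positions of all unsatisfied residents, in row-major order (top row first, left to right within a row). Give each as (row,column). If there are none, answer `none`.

Row 1: (1,1)R 1/2 satisfied · (1,2)B 0/2 not · (1,4)B 1/1 satisfied · (1,5)B 2/2 satisfied · (1,6)B 2/2 satisfied
Row 2: (2,1)R 3/3 satisfied · (2,2)R 1/3 satisfied · (2,3)B 0/1 not · (2,6)B 1/2 satisfied
Row 3: (3,1)R 1/2 satisfied · (3,4)B 2/2 satisfied · (3,5)B 1/3 satisfied · (3,6)R 0/2 not
Row 4: (4,1)B 1/3 satisfied · (4,2)R 1/3 satisfied · (4,3)R 2/3 satisfied · (4,4)B 1/4 satisfied · (4,5)R 0/3 not · (4,7)R 0/1 not
Row 5: (5,1)B 3/3 satisfied · (5,2)B 2/4 satisfied · (5,3)R 2/4 satisfied · (5,4)R 1/3 satisfied · (5,5)B 0/4 not · (5,6)R 0/2 not · (5,7)B 1/3 satisfied
Row 6: (6,1)B 2/2 satisfied · (6,2)B 3/3 satisfied · (6,3)B 1/2 satisfied · (6,5)R 0/1 not · (6,7)B 1/1 satisfied

(1,2), (2,3), (3,6), (4,5), (4,7), (5,5), (5,6), (6,5)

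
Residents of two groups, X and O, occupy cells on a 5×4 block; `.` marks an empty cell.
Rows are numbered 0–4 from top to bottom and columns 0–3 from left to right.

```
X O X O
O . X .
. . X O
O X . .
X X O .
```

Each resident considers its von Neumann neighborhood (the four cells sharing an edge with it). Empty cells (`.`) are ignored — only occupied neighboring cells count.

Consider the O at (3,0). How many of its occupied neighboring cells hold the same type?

Occupied neighbors of (3,0): (4,0)=X, (3,1)=X.
Same type (O): 0 of 2.

0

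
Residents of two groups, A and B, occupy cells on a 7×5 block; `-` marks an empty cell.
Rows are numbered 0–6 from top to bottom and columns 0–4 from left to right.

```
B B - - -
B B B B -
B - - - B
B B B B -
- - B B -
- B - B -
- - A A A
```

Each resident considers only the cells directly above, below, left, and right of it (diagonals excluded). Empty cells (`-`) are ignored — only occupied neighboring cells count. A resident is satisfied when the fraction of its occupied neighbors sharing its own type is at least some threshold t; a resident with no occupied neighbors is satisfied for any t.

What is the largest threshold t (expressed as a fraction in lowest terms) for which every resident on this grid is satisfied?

Row 0: (0,0)B 2/2 · (0,1)B 2/2
Row 1: (1,0)B 3/3 · (1,1)B 3/3 · (1,2)B 2/2 · (1,3)B 1/1
Row 2: (2,0)B 2/2 · (2,4)B — no occupied neighbors
Row 3: (3,0)B 2/2 · (3,1)B 2/2 · (3,2)B 3/3 · (3,3)B 2/2
Row 4: (4,2)B 2/2 · (4,3)B 3/3
Row 5: (5,1)B — no occupied neighbors · (5,3)B 1/2
Row 6: (6,2)A 1/1 · (6,3)A 2/3 · (6,4)A 1/1
The smallest same-type fraction is 1/2 at (5,3), which reduces to 1/2. Any threshold above that leaves this resident unsatisfied.

1/2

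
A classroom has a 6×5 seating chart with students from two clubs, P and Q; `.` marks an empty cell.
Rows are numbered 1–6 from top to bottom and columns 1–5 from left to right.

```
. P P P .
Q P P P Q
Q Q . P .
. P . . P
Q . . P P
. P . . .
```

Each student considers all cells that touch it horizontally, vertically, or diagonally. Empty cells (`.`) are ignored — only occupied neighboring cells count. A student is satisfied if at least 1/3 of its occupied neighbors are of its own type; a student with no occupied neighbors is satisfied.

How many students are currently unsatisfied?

4

Row 1: (1,2)P 3/4 ✓ · (1,3)P 5/5 ✓ · (1,4)P 3/4 ✓
Row 2: (2,1)Q 2/4 ✓ · (2,2)P 3/6 ✓ · (2,3)P 6/7 ✓ · (2,4)P 4/5 ✓ · (2,5)Q 0/3 ✗
Row 3: (3,1)Q 2/4 ✓ · (3,2)Q 2/5 ✓ · (3,4)P 3/4 ✓
Row 4: (4,2)P 0/3 ✗ · (4,5)P 3/3 ✓
Row 5: (5,1)Q 0/2 ✗ · (5,4)P 2/2 ✓ · (5,5)P 2/2 ✓
Row 6: (6,2)P 0/1 ✗
Unsatisfied: (2,5), (4,2), (5,1), (6,2) — 4 in total.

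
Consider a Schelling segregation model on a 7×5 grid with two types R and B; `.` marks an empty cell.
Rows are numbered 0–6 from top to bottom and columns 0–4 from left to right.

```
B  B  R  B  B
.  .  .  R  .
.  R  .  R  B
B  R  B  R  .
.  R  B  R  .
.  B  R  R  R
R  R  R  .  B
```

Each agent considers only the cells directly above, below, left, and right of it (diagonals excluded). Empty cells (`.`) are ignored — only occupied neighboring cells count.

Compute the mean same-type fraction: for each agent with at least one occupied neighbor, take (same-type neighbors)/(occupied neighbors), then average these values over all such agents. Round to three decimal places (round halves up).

0.517

(0,0)B 1/1
(0,1)B 1/2
(0,2)R 0/2
(0,3)B 1/3
(0,4)B 1/1
(1,3)R 1/2
(2,1)R 1/1
(2,3)R 2/3
(2,4)B 0/1
(3,0)B 0/1
(3,1)R 2/4
(3,2)B 1/3
(3,3)R 2/3
(4,1)R 1/3
(4,2)B 1/4
(4,3)R 2/3
(5,1)B 0/3
(5,2)R 2/4
(5,3)R 3/3
(5,4)R 1/2
(6,0)R 1/1
(6,1)R 2/3
(6,2)R 2/2
(6,4)B 0/1
Sum over 24 agents: 1/1 + 1/2 + 0/2 + 1/3 + 1/1 + 1/2 + 1/1 + 2/3 + 0/1 + 0/1 + 2/4 + 1/3 + 2/3 + 1/3 + 1/4 + 2/3 + 0/3 + 2/4 + 3/3 + 1/2 + 1/1 + 2/3 + 2/2 + 0/1 = 149/12; mean = 149/12 ÷ 24 = 149/288 = 0.517361… → 0.517.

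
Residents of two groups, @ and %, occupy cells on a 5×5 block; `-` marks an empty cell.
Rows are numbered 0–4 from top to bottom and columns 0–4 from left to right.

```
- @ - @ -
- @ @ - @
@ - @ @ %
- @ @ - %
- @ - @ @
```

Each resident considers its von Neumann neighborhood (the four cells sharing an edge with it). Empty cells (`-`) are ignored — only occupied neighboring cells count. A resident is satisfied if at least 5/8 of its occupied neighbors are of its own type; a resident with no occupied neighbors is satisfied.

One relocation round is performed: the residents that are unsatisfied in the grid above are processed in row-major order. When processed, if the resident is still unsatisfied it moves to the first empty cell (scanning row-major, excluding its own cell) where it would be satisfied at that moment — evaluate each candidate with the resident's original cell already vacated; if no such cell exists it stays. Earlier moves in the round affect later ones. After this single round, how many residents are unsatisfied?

Initially unsatisfied (in order): (1,4), (2,3), (2,4), (3,4), (4,4).
  (1,4) → (0,0).
  (2,3) → (0,2).
  (2,4): now satisfied by earlier moves; stays.
  (3,4) → (1,4).
  (4,4): now satisfied by earlier moves; stays.
Resulting grid:
@ @ @ @ -
- @ @ - %
@ - @ - %
- @ @ - -
- @ - @ @
All satisfied now.

0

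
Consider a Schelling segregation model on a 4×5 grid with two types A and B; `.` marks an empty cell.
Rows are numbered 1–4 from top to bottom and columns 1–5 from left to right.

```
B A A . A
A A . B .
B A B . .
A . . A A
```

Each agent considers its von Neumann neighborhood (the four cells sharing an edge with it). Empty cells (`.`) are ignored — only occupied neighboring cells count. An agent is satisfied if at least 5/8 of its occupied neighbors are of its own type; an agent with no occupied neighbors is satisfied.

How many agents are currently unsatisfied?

6

(1,1)B 0/2 ✗
(1,2)A 2/3 ✓
(1,3)A 1/1 ✓
(1,5)A 0/0 ✓
(2,1)A 1/3 ✗
(2,2)A 3/3 ✓
(2,4)B 0/0 ✓
(3,1)B 0/3 ✗
(3,2)A 1/3 ✗
(3,3)B 0/1 ✗
(4,1)A 0/1 ✗
(4,4)A 1/1 ✓
(4,5)A 1/1 ✓
Unsatisfied: (1,1), (2,1), (3,1), (3,2), (3,3), (4,1) — 6 in total.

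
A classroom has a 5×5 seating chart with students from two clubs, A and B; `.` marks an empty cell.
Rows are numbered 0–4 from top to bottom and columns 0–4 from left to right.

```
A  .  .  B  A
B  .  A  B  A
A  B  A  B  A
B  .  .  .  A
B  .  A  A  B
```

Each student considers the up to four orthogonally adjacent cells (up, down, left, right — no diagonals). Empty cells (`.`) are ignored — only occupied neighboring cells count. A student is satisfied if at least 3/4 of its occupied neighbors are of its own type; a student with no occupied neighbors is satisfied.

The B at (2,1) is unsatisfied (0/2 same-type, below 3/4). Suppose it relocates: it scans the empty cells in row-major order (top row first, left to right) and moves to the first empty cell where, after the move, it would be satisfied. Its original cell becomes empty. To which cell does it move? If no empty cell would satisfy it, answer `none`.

(3,1)

Vacating (2,1). Empty cells in order:
  (0,1): 0/1 same-type → still unsatisfied.
  (0,2): 1/2 same-type → still unsatisfied.
  (1,1): 1/2 same-type → still unsatisfied.
  (3,1): 1/1 same-type → satisfied — stop here.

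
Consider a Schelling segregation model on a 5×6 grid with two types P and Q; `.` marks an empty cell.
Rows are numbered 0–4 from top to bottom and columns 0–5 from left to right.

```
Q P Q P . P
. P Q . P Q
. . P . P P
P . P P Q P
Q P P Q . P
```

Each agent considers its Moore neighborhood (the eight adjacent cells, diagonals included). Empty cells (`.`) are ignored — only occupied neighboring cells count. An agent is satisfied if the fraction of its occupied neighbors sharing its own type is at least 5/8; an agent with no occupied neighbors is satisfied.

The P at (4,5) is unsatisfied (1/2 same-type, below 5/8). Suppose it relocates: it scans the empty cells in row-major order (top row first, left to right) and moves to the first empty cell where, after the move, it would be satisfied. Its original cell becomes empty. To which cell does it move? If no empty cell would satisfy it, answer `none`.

(0,4)

Vacating (4,5). Empty cells in order:
  (0,4): 3/4 same-type → satisfied — stop here.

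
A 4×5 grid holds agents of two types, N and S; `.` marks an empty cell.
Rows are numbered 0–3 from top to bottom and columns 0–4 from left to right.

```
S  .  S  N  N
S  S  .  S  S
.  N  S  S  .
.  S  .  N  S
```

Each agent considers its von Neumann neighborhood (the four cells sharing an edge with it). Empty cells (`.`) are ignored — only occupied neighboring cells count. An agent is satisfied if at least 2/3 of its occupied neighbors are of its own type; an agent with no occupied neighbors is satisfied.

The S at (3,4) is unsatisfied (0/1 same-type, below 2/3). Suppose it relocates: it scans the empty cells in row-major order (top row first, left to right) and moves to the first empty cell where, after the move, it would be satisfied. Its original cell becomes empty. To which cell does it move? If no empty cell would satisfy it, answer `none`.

Vacating (3,4). Empty cells in order:
  (0,1): 3/3 same-type → satisfied — stop here.

(0,1)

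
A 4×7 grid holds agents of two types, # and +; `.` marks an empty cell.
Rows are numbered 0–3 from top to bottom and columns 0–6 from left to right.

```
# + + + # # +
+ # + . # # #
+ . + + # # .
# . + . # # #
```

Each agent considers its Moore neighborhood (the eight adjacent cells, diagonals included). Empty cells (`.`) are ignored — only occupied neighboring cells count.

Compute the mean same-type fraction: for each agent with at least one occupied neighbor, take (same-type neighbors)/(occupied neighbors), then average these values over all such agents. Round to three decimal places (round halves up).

Row 0: (0,0)# 1/3 · (0,1)+ 3/5 · (0,2)+ 3/4 · (0,3)+ 2/4 · (0,4)# 3/4 · (0,5)# 4/5 · (0,6)+ 0/3
Row 1: (1,0)+ 2/4 · (1,1)# 1/7 · (1,2)+ 5/6 · (1,4)# 5/7 · (1,5)# 6/7 · (1,6)# 3/4
Row 2: (2,0)+ 1/3 · (2,2)+ 3/4 · (2,3)+ 3/6 · (2,4)# 5/6 · (2,5)# 7/7
Row 3: (3,0)# 0/1 · (3,2)+ 2/2 · (3,4)# 3/4 · (3,5)# 4/4 · (3,6)# 2/2
Sum over 23 agents: 1/3 + 3/5 + 3/4 + 2/4 + 3/4 + 4/5 + 0/3 + 2/4 + 1/7 + 5/6 + 5/7 + 6/7 + 3/4 + 1/3 + 3/4 + 3/6 + 5/6 + 7/7 + 0/1 + 2/2 + 3/4 + 4/4 + 2/2 = 6173/420; mean = 6173/420 ÷ 23 = 6173/9660 = 0.639026… → 0.639.

0.639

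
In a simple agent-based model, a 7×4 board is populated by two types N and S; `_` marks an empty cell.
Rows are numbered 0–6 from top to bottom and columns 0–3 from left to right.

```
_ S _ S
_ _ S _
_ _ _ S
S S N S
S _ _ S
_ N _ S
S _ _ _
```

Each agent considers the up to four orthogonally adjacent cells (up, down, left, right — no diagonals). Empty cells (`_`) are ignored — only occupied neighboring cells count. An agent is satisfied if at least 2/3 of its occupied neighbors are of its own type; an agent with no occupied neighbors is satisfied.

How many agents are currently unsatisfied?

(0,1)S 0/0 satisfied
(0,3)S 0/0 satisfied
(1,2)S 0/0 satisfied
(2,3)S 1/1 satisfied
(3,0)S 2/2 satisfied
(3,1)S 1/2 not
(3,2)N 0/2 not
(3,3)S 2/3 satisfied
(4,0)S 1/1 satisfied
(4,3)S 2/2 satisfied
(5,1)N 0/0 satisfied
(5,3)S 1/1 satisfied
(6,0)S 0/0 satisfied
Unsatisfied: (3,1), (3,2) — 2 in total.

2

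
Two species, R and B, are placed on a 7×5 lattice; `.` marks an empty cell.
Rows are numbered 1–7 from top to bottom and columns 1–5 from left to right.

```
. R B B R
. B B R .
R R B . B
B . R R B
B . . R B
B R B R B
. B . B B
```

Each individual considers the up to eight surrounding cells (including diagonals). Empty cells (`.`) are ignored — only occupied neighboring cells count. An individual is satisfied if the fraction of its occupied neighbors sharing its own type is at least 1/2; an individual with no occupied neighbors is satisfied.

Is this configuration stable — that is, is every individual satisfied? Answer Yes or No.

No

(1,2)R 0/3 unhappy
(1,3)B 3/5 ok
(1,4)B 2/4 ok
(1,5)R 1/2 ok
(2,2)B 3/6 ok
(2,3)B 4/7 ok
(2,4)R 1/6 unhappy
(3,1)R 1/3 unhappy
(3,2)R 2/6 unhappy
(3,3)B 2/6 unhappy
(3,5)B 1/3 unhappy
(4,1)B 1/3 unhappy
(4,3)R 3/4 ok
(4,4)R 2/6 unhappy
(4,5)B 2/4 ok
(5,1)B 2/3 ok
(5,4)R 3/7 unhappy
(5,5)B 2/5 unhappy
(6,1)B 2/3 ok
(6,2)R 0/4 unhappy
(6,3)B 2/5 unhappy
(6,4)R 1/6 unhappy
(6,5)B 3/5 ok
(7,2)B 2/3 ok
(7,4)B 3/4 ok
(7,5)B 2/3 ok
For instance (1,2) has only 0/3 same-type neighbors, below 1/2.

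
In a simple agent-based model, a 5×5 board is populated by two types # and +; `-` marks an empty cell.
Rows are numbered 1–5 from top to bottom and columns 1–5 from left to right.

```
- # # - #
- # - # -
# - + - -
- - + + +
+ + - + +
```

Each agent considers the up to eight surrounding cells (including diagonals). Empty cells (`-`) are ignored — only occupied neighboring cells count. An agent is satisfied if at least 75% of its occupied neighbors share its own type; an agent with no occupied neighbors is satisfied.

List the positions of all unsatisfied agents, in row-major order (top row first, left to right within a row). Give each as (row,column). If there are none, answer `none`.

Row 1: (1,2)# 2/2 ✓ · (1,3)# 3/3 ✓ · (1,5)# 1/1 ✓
Row 2: (2,2)# 3/4 ✓ · (2,4)# 2/3 ✗
Row 3: (3,1)# 1/1 ✓ · (3,3)+ 2/4 ✗
Row 4: (4,3)+ 4/4 ✓ · (4,4)+ 5/5 ✓ · (4,5)+ 3/3 ✓
Row 5: (5,1)+ 1/1 ✓ · (5,2)+ 2/2 ✓ · (5,4)+ 4/4 ✓ · (5,5)+ 3/3 ✓

(2,4), (3,3)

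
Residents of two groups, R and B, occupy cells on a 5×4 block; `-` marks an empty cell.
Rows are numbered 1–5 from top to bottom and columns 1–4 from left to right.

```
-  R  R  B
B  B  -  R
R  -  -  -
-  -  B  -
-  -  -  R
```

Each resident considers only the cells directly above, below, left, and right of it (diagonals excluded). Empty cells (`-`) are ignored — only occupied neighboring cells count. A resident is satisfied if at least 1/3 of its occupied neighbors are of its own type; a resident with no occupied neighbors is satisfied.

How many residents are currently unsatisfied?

Row 1: (1,2)R 1/2 satisfied · (1,3)R 1/2 satisfied · (1,4)B 0/2 not
Row 2: (2,1)B 1/2 satisfied · (2,2)B 1/2 satisfied · (2,4)R 0/1 not
Row 3: (3,1)R 0/1 not
Row 4: (4,3)B 0/0 satisfied
Row 5: (5,4)R 0/0 satisfied
Unsatisfied: (1,4), (2,4), (3,1) — 3 in total.

3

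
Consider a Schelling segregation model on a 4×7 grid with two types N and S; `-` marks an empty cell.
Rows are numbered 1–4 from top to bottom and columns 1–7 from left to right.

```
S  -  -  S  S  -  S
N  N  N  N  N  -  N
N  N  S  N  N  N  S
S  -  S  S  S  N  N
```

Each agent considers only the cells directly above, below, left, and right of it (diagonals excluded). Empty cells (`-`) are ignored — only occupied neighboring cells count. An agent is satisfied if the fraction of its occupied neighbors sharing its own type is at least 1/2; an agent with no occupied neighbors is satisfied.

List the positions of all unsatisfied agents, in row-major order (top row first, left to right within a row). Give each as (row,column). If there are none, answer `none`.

Row 1: (1,1)S 0/1 unhappy · (1,4)S 1/2 ok · (1,5)S 1/2 ok · (1,7)S 0/1 unhappy
Row 2: (2,1)N 2/3 ok · (2,2)N 3/3 ok · (2,3)N 2/3 ok · (2,4)N 3/4 ok · (2,5)N 2/3 ok · (2,7)N 0/2 unhappy
Row 3: (3,1)N 2/3 ok · (3,2)N 2/3 ok · (3,3)S 1/4 unhappy · (3,4)N 2/4 ok · (3,5)N 3/4 ok · (3,6)N 2/3 ok · (3,7)S 0/3 unhappy
Row 4: (4,1)S 0/1 unhappy · (4,3)S 2/2 ok · (4,4)S 2/3 ok · (4,5)S 1/3 unhappy · (4,6)N 2/3 ok · (4,7)N 1/2 ok

(1,1), (1,7), (2,7), (3,3), (3,7), (4,1), (4,5)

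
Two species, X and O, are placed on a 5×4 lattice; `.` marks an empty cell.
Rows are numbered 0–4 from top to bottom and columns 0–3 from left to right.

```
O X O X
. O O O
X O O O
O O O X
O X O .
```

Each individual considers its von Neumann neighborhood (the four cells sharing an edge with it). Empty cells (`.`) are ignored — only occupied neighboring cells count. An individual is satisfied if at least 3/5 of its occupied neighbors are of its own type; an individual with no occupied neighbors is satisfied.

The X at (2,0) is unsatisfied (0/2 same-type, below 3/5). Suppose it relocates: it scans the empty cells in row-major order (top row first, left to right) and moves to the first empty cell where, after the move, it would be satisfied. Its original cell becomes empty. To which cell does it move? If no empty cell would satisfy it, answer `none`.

Vacating (2,0). Empty cells in order:
  (1,0): 0/2 same-type → still unsatisfied.
  (4,3): 1/2 same-type → still unsatisfied.

none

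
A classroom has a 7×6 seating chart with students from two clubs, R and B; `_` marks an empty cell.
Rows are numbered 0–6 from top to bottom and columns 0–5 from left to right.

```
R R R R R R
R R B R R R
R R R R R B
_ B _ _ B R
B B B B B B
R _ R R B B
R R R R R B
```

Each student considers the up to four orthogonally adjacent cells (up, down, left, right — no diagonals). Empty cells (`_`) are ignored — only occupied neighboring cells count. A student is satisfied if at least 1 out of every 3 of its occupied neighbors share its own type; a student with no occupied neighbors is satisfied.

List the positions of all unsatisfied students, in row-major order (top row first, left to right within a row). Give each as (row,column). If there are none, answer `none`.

(1,2), (2,5), (3,5)

(0,0)R 2/2 satisfied
(0,1)R 3/3 satisfied
(0,2)R 2/3 satisfied
(0,3)R 3/3 satisfied
(0,4)R 3/3 satisfied
(0,5)R 2/2 satisfied
(1,0)R 3/3 satisfied
(1,1)R 3/4 satisfied
(1,2)B 0/4 not
(1,3)R 3/4 satisfied
(1,4)R 4/4 satisfied
(1,5)R 2/3 satisfied
(2,0)R 2/2 satisfied
(2,1)R 3/4 satisfied
(2,2)R 2/3 satisfied
(2,3)R 3/3 satisfied
(2,4)R 2/4 satisfied
(2,5)B 0/3 not
(3,1)B 1/2 satisfied
(3,4)B 1/3 satisfied
(3,5)R 0/3 not
(4,0)B 1/2 satisfied
(4,1)B 3/3 satisfied
(4,2)B 2/3 satisfied
(4,3)B 2/3 satisfied
(4,4)B 4/4 satisfied
(4,5)B 2/3 satisfied
(5,0)R 1/2 satisfied
(5,2)R 2/3 satisfied
(5,3)R 2/4 satisfied
(5,4)B 2/4 satisfied
(5,5)B 3/3 satisfied
(6,0)R 2/2 satisfied
(6,1)R 2/2 satisfied
(6,2)R 3/3 satisfied
(6,3)R 3/3 satisfied
(6,4)R 1/3 satisfied
(6,5)B 1/2 satisfied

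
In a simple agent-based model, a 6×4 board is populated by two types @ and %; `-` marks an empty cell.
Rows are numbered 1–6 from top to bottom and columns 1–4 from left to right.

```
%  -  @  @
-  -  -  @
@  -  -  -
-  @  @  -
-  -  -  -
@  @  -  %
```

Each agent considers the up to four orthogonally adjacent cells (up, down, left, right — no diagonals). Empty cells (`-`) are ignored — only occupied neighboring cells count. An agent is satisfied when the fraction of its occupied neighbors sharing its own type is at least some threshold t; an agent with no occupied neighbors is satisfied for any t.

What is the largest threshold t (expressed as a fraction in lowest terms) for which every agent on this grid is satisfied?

1/1

Row 1: (1,1)% — no occupied neighbors · (1,3)@ 1/1 · (1,4)@ 2/2
Row 2: (2,4)@ 1/1
Row 3: (3,1)@ — no occupied neighbors
Row 4: (4,2)@ 1/1 · (4,3)@ 1/1
Row 6: (6,1)@ 1/1 · (6,2)@ 1/1 · (6,4)% — no occupied neighbors
The smallest same-type fraction is 1/1 at (1,3), which reduces to 1/1. Any threshold above that leaves this agent unsatisfied.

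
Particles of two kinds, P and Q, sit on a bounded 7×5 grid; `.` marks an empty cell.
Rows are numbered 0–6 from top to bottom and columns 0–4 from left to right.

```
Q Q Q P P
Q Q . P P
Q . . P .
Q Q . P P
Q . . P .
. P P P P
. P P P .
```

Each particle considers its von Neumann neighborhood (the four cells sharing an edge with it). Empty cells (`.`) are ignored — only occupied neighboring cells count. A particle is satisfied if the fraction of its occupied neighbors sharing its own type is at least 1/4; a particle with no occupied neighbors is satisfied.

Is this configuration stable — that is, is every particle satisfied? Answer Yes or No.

Yes

Row 0: (0,0)Q 2/2 ok · (0,1)Q 3/3 ok · (0,2)Q 1/2 ok · (0,3)P 2/3 ok · (0,4)P 2/2 ok
Row 1: (1,0)Q 3/3 ok · (1,1)Q 2/2 ok · (1,3)P 3/3 ok · (1,4)P 2/2 ok
Row 2: (2,0)Q 2/2 ok · (2,3)P 2/2 ok
Row 3: (3,0)Q 3/3 ok · (3,1)Q 1/1 ok · (3,3)P 3/3 ok · (3,4)P 1/1 ok
Row 4: (4,0)Q 1/1 ok · (4,3)P 2/2 ok
Row 5: (5,1)P 2/2 ok · (5,2)P 3/3 ok · (5,3)P 4/4 ok · (5,4)P 1/1 ok
Row 6: (6,1)P 2/2 ok · (6,2)P 3/3 ok · (6,3)P 2/2 ok
All meet the threshold, so the configuration is stable.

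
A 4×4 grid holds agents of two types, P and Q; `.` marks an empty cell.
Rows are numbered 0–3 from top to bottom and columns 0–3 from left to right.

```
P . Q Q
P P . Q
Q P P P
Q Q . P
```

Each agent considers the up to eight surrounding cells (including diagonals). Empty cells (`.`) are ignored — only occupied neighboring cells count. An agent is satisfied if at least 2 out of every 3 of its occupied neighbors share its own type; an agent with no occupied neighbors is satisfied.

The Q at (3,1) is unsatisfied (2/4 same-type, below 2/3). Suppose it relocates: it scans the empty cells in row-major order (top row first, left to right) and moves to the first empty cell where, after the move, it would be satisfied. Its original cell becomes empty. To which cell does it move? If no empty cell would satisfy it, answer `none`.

none

Vacating (3,1). Empty cells in order:
  (0,1): 1/4 same-type → still unsatisfied.
  (1,2): 3/7 same-type → still unsatisfied.
  (3,2): 0/4 same-type → still unsatisfied.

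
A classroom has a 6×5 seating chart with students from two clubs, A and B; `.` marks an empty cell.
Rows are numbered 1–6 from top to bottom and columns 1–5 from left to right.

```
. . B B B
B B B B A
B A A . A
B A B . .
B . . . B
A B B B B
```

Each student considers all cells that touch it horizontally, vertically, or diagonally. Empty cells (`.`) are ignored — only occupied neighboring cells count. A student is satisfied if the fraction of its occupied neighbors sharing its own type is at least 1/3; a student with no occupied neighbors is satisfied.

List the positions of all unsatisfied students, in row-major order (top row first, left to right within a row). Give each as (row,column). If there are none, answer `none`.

Row 1: (1,3)B 4/4 ok · (1,4)B 4/5 ok · (1,5)B 2/3 ok
Row 2: (2,1)B 2/3 ok · (2,2)B 4/6 ok · (2,3)B 4/6 ok · (2,4)B 4/7 ok · (2,5)A 1/4 unhappy
Row 3: (3,1)B 3/5 ok · (3,2)A 2/8 unhappy · (3,3)A 2/6 ok · (3,5)A 1/2 ok
Row 4: (4,1)B 2/4 ok · (4,2)A 2/6 ok · (4,3)B 0/3 unhappy
Row 5: (5,1)B 2/4 ok · (5,5)B 2/2 ok
Row 6: (6,1)A 0/2 unhappy · (6,2)B 2/3 ok · (6,3)B 2/2 ok · (6,4)B 3/3 ok · (6,5)B 2/2 ok

(2,5), (3,2), (4,3), (6,1)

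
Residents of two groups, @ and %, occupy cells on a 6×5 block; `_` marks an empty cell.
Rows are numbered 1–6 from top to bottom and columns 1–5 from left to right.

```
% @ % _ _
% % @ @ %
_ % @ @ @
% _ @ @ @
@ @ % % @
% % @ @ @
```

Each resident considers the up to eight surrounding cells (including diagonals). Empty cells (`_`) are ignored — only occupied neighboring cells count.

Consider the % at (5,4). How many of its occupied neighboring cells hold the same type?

Occupied neighbors of (5,4): (4,3)=@, (4,4)=@, (4,5)=@, (5,3)=%, (5,5)=@, (6,3)=@, (6,4)=@, (6,5)=@.
Same type (%): 1 of 8.

1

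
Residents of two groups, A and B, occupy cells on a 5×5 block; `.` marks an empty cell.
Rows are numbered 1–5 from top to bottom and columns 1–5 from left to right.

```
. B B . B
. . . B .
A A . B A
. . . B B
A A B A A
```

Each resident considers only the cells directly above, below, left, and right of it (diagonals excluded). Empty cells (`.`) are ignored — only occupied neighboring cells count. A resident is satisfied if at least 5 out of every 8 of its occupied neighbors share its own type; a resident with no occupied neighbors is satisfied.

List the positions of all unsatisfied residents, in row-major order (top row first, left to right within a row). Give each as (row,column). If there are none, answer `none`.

Row 1: (1,2)B 1/1 satisfied · (1,3)B 1/1 satisfied · (1,5)B 0/0 satisfied
Row 2: (2,4)B 1/1 satisfied
Row 3: (3,1)A 1/1 satisfied · (3,2)A 1/1 satisfied · (3,4)B 2/3 satisfied · (3,5)A 0/2 not
Row 4: (4,4)B 2/3 satisfied · (4,5)B 1/3 not
Row 5: (5,1)A 1/1 satisfied · (5,2)A 1/2 not · (5,3)B 0/2 not · (5,4)A 1/3 not · (5,5)A 1/2 not

(3,5), (4,5), (5,2), (5,3), (5,4), (5,5)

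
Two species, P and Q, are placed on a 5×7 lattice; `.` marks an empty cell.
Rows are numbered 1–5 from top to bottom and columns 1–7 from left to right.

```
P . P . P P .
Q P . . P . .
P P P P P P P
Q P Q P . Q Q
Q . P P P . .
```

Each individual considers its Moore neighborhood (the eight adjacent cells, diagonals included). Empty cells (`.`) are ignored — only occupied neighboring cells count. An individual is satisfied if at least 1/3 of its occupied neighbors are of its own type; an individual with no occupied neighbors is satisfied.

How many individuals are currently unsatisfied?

(1,1)P 1/2 ✓
(1,3)P 1/1 ✓
(1,5)P 2/2 ✓
(1,6)P 2/2 ✓
(2,1)Q 0/4 ✗
(2,2)P 5/6 ✓
(2,5)P 5/5 ✓
(3,1)P 3/5 ✓
(3,2)P 4/7 ✓
(3,3)P 5/6 ✓
(3,4)P 4/5 ✓
(3,5)P 4/5 ✓
(3,6)P 3/5 ✓
(3,7)P 1/3 ✓
(4,1)Q 1/4 ✗
(4,2)P 4/7 ✓
(4,3)Q 0/7 ✗
(4,4)P 6/7 ✓
(4,6)Q 1/5 ✗
(4,7)Q 1/3 ✓
(5,1)Q 1/2 ✓
(5,3)P 3/4 ✓
(5,4)P 3/4 ✓
(5,5)P 2/3 ✓
Unsatisfied: (2,1), (4,1), (4,3), (4,6) — 4 in total.

4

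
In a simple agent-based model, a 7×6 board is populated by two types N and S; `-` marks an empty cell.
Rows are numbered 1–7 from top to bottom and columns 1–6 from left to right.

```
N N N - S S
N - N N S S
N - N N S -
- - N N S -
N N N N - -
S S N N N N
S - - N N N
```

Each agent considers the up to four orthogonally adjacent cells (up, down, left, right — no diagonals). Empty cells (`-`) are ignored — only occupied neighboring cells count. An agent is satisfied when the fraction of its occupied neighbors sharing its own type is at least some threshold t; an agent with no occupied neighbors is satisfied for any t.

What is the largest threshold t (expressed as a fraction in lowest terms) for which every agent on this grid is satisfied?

Row 1: (1,1)N 2/2 · (1,2)N 2/2 · (1,3)N 2/2 · (1,5)S 2/2 · (1,6)S 2/2
Row 2: (2,1)N 2/2 · (2,3)N 3/3 · (2,4)N 2/3 · (2,5)S 3/4 · (2,6)S 2/2
Row 3: (3,1)N 1/1 · (3,3)N 3/3 · (3,4)N 3/4 · (3,5)S 2/3
Row 4: (4,3)N 3/3 · (4,4)N 3/4 · (4,5)S 1/2
Row 5: (5,1)N 1/2 · (5,2)N 2/3 · (5,3)N 4/4 · (5,4)N 3/3
Row 6: (6,1)S 2/3 · (6,2)S 1/3 · (6,3)N 2/3 · (6,4)N 4/4 · (6,5)N 3/3 · (6,6)N 2/2
Row 7: (7,1)S 1/1 · (7,4)N 2/2 · (7,5)N 3/3 · (7,6)N 2/2
The smallest same-type fraction is 1/3 at (6,2), which reduces to 1/3. Any threshold above that leaves this agent unsatisfied.

1/3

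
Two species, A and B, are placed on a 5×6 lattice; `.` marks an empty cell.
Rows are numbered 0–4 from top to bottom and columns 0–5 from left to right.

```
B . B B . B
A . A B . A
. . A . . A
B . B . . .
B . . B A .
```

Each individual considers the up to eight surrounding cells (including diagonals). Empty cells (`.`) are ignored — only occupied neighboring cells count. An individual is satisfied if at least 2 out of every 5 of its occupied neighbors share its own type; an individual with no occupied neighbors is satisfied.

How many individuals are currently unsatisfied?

6

Row 0: (0,0)B 0/1 ✗ · (0,2)B 2/3 ✓ · (0,3)B 2/3 ✓ · (0,5)B 0/1 ✗
Row 1: (1,0)A 0/1 ✗ · (1,2)A 1/4 ✗ · (1,3)B 2/4 ✓ · (1,5)A 1/2 ✓
Row 2: (2,2)A 1/3 ✗ · (2,5)A 1/1 ✓
Row 3: (3,0)B 1/1 ✓ · (3,2)B 1/2 ✓
Row 4: (4,0)B 1/1 ✓ · (4,3)B 1/2 ✓ · (4,4)A 0/1 ✗
Unsatisfied: (0,0), (0,5), (1,0), (1,2), (2,2), (4,4) — 6 in total.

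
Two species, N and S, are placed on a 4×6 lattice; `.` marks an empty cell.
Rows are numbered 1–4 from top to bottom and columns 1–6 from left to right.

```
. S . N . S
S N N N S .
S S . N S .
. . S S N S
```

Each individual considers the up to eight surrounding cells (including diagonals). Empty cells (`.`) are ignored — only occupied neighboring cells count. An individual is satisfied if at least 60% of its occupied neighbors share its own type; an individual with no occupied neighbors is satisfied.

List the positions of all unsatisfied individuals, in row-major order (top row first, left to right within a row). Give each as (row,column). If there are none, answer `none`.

(1,2), (2,2), (2,5), (3,4), (3,5), (4,4), (4,5), (4,6)

Row 1: (1,2)S 1/3 ✗ · (1,4)N 2/3 ✓ · (1,6)S 1/1 ✓
Row 2: (2,1)S 3/4 ✓ · (2,2)N 1/5 ✗ · (2,3)N 4/6 ✓ · (2,4)N 3/5 ✓ · (2,5)S 2/5 ✗
Row 3: (3,1)S 2/3 ✓ · (3,2)S 3/5 ✓ · (3,4)N 3/7 ✗ · (3,5)S 3/6 ✗
Row 4: (4,3)S 2/3 ✓ · (4,4)S 2/4 ✗ · (4,5)N 1/4 ✗ · (4,6)S 1/2 ✗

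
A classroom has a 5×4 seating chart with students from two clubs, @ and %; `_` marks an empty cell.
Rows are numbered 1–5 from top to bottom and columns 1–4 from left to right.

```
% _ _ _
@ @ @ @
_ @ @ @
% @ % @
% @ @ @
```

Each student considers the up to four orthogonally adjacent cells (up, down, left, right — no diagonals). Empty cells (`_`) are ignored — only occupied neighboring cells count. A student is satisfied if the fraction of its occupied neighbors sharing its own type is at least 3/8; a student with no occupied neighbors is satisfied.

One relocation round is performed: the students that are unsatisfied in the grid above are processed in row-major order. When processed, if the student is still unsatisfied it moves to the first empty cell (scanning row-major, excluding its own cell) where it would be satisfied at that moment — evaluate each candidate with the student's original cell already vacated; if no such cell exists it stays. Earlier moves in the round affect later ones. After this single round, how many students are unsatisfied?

0

Initially unsatisfied (in order): (1,1), (4,3).
  (1,1): no empty cell satisfies it; stays.
  (4,3) → (1,2).
Resulting grid:
% % _ _
@ @ @ @
_ @ @ @
% @ _ @
% @ @ @
All satisfied now.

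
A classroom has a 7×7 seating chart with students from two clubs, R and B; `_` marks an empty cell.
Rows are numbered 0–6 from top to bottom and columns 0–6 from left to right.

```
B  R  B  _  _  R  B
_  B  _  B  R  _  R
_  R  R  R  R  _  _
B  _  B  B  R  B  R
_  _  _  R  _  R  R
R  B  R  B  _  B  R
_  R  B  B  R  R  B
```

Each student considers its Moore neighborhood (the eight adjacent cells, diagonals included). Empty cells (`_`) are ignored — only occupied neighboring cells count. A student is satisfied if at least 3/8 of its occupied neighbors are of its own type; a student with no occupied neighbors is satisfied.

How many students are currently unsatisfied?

14

Row 0: (0,0)B 1/2 ✓ · (0,1)R 0/3 ✗ · (0,2)B 2/3 ✓ · (0,5)R 2/3 ✓ · (0,6)B 0/2 ✗
Row 1: (1,1)B 2/5 ✓ · (1,3)B 1/5 ✗ · (1,4)R 3/4 ✓ · (1,6)R 1/2 ✓
Row 2: (2,1)R 1/4 ✗ · (2,2)R 2/6 ✗ · (2,3)R 4/7 ✓ · (2,4)R 3/6 ✓
Row 3: (3,0)B 0/1 ✗ · (3,2)B 1/5 ✗ · (3,3)B 1/6 ✗ · (3,4)R 4/6 ✓ · (3,5)B 0/5 ✗ · (3,6)R 2/3 ✓
Row 4: (4,3)R 2/5 ✓ · (4,5)R 4/6 ✓ · (4,6)R 3/5 ✓
Row 5: (5,0)R 1/2 ✓ · (5,1)B 1/4 ✗ · (5,2)R 2/6 ✗ · (5,3)B 2/5 ✓ · (5,5)B 1/6 ✗ · (5,6)R 3/5 ✓
Row 6: (6,1)R 2/4 ✓ · (6,2)B 3/5 ✓ · (6,3)B 2/4 ✓ · (6,4)R 1/4 ✗ · (6,5)R 2/4 ✓ · (6,6)B 1/3 ✗
Unsatisfied: (0,1), (0,6), (1,3), (2,1), (2,2), (3,0), (3,2), (3,3), (3,5), (5,1), (5,2), (5,5), (6,4), (6,6) — 14 in total.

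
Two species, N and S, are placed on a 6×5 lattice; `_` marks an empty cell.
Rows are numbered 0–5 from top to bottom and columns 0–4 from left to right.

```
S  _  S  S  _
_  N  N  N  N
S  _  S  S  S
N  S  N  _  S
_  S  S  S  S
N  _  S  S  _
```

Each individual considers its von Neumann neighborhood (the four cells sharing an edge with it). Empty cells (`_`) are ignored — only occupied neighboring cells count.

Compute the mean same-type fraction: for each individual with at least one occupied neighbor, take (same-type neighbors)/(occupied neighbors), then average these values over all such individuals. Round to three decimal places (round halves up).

(0,0)S — no occupied neighbors
(0,2)S 1/2
(0,3)S 1/2
(1,1)N 1/1
(1,2)N 2/4
(1,3)N 2/4
(1,4)N 1/2
(2,0)S 0/1
(2,2)S 1/3
(2,3)S 2/3
(2,4)S 2/3
(3,0)N 0/2
(3,1)S 1/3
(3,2)N 0/3
(3,4)S 2/2
(4,1)S 2/2
(4,2)S 3/4
(4,3)S 3/3
(4,4)S 2/2
(5,0)N — no occupied neighbors
(5,2)S 2/2
(5,3)S 2/2
Sum over 20 individuals: 1/2 + 1/2 + 1/1 + 2/4 + 2/4 + 1/2 + 0/1 + 1/3 + 2/3 + 2/3 + 0/2 + 1/3 + 0/3 + 2/2 + 2/2 + 3/4 + 3/3 + 2/2 + 2/2 + 2/2 = 49/4; mean = 49/4 ÷ 20 = 49/80 = 0.6125 → 0.613.

0.613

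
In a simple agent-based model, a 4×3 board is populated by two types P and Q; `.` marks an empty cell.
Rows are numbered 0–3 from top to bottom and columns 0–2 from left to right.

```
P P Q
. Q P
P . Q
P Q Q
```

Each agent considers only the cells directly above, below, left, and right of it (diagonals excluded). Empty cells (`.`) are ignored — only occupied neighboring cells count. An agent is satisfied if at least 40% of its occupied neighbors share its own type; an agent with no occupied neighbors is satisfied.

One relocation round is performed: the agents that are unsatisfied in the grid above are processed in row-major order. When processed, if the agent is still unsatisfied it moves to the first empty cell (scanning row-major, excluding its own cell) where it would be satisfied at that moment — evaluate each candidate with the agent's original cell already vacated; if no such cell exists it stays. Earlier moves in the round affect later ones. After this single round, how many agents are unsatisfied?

Initially unsatisfied (in order): (0,1), (0,2), (1,1), (1,2).
  (0,1) → (1,0).
  (0,2) → (0,1).
  (1,1) → (0,2).
  (1,2) → (1,1).
Resulting grid:
P Q Q
P P .
P . Q
P Q Q
Unsatisfied now: (0,1).

1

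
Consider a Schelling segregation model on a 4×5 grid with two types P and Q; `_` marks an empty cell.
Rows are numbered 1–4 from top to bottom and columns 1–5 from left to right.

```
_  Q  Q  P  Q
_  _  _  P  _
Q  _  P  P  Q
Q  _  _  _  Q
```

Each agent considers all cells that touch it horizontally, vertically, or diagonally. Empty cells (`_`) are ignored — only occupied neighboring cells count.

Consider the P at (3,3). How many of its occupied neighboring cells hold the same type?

2

Occupied neighbors of (3,3): (2,4)=P, (3,4)=P.
Same type (P): 2 of 2.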